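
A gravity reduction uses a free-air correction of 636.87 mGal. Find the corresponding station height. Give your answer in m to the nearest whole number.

h = 636.87 / 0.3086 = 2063.74 m

2064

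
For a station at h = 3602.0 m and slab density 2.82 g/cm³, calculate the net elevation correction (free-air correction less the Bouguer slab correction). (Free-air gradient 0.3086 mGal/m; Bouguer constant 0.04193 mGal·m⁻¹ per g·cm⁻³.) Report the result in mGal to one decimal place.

Combined gradient = 0.3086 − 0.04193 × 2.82 = 0.1903574 mGal/m
Combined elevation correction = 0.1903574 × 3602.0 = 685.7 mGal

685.7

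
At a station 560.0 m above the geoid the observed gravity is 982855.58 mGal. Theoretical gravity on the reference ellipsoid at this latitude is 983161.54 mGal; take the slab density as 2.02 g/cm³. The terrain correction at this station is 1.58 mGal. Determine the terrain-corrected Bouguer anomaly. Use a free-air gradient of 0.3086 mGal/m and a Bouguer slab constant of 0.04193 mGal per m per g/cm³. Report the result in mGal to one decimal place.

Free-air correction = 0.3086 × 560.0 = 172.82 mGal
Free-air anomaly = 982855.58 − 983161.54 + (172.82) = -133.14 mGal
Bouguer slab correction = 0.04193 × 2.02 × 560.0 = 47.43 mGal
Simple Bouguer anomaly = -133.14 − (47.43) = -180.57 mGal
Complete Bouguer anomaly = -180.57 + 1.58 = -178.99 mGal

-179.0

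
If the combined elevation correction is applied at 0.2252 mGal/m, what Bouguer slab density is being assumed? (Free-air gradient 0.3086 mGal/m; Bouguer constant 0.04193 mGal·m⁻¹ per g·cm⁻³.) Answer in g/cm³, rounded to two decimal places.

0.2252 = 0.3086 − 0.04193 × ρ
ρ = (0.3086 − 0.2252) / 0.04193 = 1.99 g/cm³

1.99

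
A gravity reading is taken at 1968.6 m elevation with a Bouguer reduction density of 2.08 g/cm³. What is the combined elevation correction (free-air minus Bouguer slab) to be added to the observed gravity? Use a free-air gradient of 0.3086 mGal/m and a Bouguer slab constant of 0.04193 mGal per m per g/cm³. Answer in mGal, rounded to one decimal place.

Combined gradient = 0.3086 − 0.04193 × 2.08 = 0.2213856 mGal/m
Combined elevation correction = 0.2213856 × 1968.6 = 435.8 mGal

435.8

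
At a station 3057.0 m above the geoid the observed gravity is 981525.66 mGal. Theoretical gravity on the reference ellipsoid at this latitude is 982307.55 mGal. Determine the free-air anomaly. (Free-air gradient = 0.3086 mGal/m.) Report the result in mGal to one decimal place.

Free-air correction = 0.3086 × 3057.0 = 943.39 mGal
Free-air anomaly = 981525.66 − 982307.55 + (943.39) = 161.50 mGal

161.5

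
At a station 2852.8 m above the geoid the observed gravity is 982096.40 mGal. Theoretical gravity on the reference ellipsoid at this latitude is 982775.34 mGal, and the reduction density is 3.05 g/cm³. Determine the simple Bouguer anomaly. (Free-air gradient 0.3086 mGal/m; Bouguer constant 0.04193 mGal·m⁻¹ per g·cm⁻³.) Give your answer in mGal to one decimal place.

Free-air correction = 0.3086 × 2852.8 = 880.37 mGal
Free-air anomaly = 982096.40 − 982775.34 + (880.37) = 201.43 mGal
Bouguer slab correction = 0.04193 × 3.05 × 2852.8 = 364.83 mGal
Simple Bouguer anomaly = 201.43 − (364.83) = -163.40 mGal

-163.4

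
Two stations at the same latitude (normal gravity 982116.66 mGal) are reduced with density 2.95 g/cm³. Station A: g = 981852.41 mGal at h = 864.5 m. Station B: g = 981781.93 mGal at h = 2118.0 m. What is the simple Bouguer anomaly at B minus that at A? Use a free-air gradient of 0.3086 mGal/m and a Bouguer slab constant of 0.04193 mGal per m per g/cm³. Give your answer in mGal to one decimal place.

161.3

Δg_SB(A) = 981852.41 − 982116.66 + 0.3086×864.5 − 0.04193×2.95×864.5 = -104.40 mGal
Δg_SB(B) = 981781.93 − 982116.66 + 0.3086×2118.0 − 0.04193×2.95×2118.0 = 56.90 mGal
Difference = 56.90 − (-104.40) = 161.30 mGal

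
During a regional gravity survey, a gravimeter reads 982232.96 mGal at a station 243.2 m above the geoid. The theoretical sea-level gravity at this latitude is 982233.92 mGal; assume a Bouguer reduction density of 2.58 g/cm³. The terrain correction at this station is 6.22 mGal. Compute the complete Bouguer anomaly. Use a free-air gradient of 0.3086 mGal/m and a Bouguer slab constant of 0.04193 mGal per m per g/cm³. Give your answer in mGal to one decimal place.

54.0

Free-air correction = 0.3086 × 243.2 = 75.05 mGal
Free-air anomaly = 982232.96 − 982233.92 + (75.05) = 74.09 mGal
Bouguer slab correction = 0.04193 × 2.58 × 243.2 = 26.31 mGal
Simple Bouguer anomaly = 74.09 − (26.31) = 47.78 mGal
Complete Bouguer anomaly = 47.78 + 6.22 = 54.00 mGal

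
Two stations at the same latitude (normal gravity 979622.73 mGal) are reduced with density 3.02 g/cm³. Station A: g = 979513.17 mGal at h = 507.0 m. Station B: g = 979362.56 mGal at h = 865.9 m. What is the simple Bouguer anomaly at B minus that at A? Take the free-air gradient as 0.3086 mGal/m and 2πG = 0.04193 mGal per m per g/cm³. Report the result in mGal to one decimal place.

Δg_SB(A) = 979513.17 − 979622.73 + 0.3086×507.0 − 0.04193×3.02×507.0 = -17.30 mGal
Δg_SB(B) = 979362.56 − 979622.73 + 0.3086×865.9 − 0.04193×3.02×865.9 = -102.60 mGal
Difference = -102.60 − (-17.30) = -85.30 mGal

-85.3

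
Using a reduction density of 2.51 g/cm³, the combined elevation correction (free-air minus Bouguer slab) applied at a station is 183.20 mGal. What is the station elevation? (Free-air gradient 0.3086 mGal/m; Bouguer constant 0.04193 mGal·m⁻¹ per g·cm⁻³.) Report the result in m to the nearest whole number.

Combined gradient = 0.3086 − 0.04193 × 2.51 = 0.2033557 mGal/m
h = 183.20 / 0.2033557 = 900.88 m

901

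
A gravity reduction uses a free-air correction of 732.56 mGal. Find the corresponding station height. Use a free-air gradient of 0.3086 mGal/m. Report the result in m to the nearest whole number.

2374

h = 732.56 / 0.3086 = 2373.82 m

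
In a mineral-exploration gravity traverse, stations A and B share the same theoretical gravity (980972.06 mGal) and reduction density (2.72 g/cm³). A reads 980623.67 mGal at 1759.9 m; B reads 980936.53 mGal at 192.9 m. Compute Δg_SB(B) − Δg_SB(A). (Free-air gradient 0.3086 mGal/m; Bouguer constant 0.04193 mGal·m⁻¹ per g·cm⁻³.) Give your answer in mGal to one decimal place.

Δg_SB(A) = 980623.67 − 980972.06 + 0.3086×1759.9 − 0.04193×2.72×1759.9 = -6.00 mGal
Δg_SB(B) = 980936.53 − 980972.06 + 0.3086×192.9 − 0.04193×2.72×192.9 = 2.00 mGal
Difference = 2.00 − (-6.00) = 8.00 mGal

8.0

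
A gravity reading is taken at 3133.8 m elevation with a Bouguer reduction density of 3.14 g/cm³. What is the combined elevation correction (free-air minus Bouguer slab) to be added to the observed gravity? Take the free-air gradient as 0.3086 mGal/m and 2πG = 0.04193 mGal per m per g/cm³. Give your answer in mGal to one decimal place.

554.5

Combined gradient = 0.3086 − 0.04193 × 3.14 = 0.1769398 mGal/m
Combined elevation correction = 0.1769398 × 3133.8 = 554.5 mGal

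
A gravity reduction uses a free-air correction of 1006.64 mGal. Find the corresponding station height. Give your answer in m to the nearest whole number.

h = 1006.64 / 0.3086 = 3261.96 m

3262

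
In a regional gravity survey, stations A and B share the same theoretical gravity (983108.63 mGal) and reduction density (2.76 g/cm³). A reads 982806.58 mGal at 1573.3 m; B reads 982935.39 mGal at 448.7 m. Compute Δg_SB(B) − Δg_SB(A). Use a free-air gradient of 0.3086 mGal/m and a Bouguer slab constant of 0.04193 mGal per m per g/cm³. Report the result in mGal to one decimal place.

-88.1

Δg_SB(A) = 982806.58 − 983108.63 + 0.3086×1573.3 − 0.04193×2.76×1573.3 = 1.40 mGal
Δg_SB(B) = 982935.39 − 983108.63 + 0.3086×448.7 − 0.04193×2.76×448.7 = -86.70 mGal
Difference = -86.70 − (1.40) = -88.10 mGal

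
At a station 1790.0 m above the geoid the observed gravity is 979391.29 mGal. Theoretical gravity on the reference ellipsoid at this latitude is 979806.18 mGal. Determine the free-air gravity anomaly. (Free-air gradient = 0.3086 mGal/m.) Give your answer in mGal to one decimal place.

Free-air correction = 0.3086 × 1790.0 = 552.39 mGal
Free-air anomaly = 979391.29 − 979806.18 + (552.39) = 137.50 mGal

137.5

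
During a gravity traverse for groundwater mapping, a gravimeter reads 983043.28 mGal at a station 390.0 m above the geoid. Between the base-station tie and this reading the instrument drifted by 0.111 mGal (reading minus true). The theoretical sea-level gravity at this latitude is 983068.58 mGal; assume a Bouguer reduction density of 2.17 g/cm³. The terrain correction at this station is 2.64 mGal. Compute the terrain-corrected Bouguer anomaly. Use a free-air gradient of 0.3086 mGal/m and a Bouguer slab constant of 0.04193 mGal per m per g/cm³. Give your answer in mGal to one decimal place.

62.1

Drift-corrected reading = 983043.28 − (0.111) = 983043.169 mGal
Free-air correction = 0.3086 × 390.0 = 120.35 mGal
Free-air anomaly = 983043.169 − 983068.58 + (120.35) = 94.939 mGal
Bouguer slab correction = 0.04193 × 2.17 × 390.0 = 35.49 mGal
Simple Bouguer anomaly = 94.939 − (35.49) = 59.449 mGal
Complete Bouguer anomaly = 59.449 + 2.64 = 62.089 mGal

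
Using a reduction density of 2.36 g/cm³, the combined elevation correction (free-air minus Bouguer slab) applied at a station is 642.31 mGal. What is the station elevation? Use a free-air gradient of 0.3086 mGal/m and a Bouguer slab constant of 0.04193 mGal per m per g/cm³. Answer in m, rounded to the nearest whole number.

Combined gradient = 0.3086 − 0.04193 × 2.36 = 0.2096452 mGal/m
h = 642.31 / 0.2096452 = 3063.80 m

3064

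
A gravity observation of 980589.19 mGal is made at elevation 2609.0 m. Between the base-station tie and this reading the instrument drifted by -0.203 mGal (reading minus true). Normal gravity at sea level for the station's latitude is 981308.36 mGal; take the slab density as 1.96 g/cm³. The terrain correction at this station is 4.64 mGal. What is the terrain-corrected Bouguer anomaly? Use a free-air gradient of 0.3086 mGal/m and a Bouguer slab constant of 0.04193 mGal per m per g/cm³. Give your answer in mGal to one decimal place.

Drift-corrected reading = 980589.19 − (-0.203) = 980589.393 mGal
Free-air correction = 0.3086 × 2609.0 = 805.14 mGal
Free-air anomaly = 980589.393 − 981308.36 + (805.14) = 86.173 mGal
Bouguer slab correction = 0.04193 × 1.96 × 2609.0 = 214.41 mGal
Simple Bouguer anomaly = 86.173 − (214.41) = -128.237 mGal
Complete Bouguer anomaly = -128.237 + 4.64 = -123.597 mGal

-123.6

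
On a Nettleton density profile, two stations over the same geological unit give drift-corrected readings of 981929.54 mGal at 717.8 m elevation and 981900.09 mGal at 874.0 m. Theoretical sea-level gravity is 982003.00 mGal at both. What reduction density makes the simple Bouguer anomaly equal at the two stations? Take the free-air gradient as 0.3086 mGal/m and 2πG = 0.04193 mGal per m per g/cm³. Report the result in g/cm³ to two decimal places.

Δg_obs = 981900.09 − 981929.54 = -29.45 mGal over Δh = 874.0 − 717.8 = 156.2 m
Equal Bouguer anomalies ⇒ Δg_obs + (0.3086 − 0.04193ρ)·Δh = 0
0.3086 − 0.04193ρ = −Δg_obs/Δh = 0.18854
ρ = (0.3086 − 0.18854) / 0.04193 = 2.86 g/cm³

2.86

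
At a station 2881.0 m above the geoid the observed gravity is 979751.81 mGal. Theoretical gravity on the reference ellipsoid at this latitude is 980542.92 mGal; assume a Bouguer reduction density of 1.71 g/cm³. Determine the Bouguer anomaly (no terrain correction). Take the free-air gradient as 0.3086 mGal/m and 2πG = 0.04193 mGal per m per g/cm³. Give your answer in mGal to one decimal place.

-108.6

Free-air correction = 0.3086 × 2881.0 = 889.08 mGal
Free-air anomaly = 979751.81 − 980542.92 + (889.08) = 97.97 mGal
Bouguer slab correction = 0.04193 × 1.71 × 2881.0 = 206.57 mGal
Simple Bouguer anomaly = 97.97 − (206.57) = -108.60 mGal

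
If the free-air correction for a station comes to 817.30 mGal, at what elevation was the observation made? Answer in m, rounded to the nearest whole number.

2648

h = 817.30 / 0.3086 = 2648.41 m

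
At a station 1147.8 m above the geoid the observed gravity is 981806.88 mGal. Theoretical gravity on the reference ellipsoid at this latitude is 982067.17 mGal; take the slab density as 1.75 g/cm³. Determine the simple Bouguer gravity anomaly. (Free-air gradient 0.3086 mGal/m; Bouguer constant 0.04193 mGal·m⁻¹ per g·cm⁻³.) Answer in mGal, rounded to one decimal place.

9.7

Free-air correction = 0.3086 × 1147.8 = 354.21 mGal
Free-air anomaly = 981806.88 − 982067.17 + (354.21) = 93.92 mGal
Bouguer slab correction = 0.04193 × 1.75 × 1147.8 = 84.22 mGal
Simple Bouguer anomaly = 93.92 − (84.22) = 9.70 mGal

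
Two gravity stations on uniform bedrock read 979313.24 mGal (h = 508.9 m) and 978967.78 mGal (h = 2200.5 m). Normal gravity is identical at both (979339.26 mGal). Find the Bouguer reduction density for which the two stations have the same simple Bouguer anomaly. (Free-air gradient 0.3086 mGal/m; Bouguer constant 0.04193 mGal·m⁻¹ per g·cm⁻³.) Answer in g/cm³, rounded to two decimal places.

2.49

Δg_obs = 978967.78 − 979313.24 = -345.46 mGal over Δh = 2200.5 − 508.9 = 1691.6 m
Equal Bouguer anomalies ⇒ Δg_obs + (0.3086 − 0.04193ρ)·Δh = 0
0.3086 − 0.04193ρ = −Δg_obs/Δh = 0.20422
ρ = (0.3086 − 0.20422) / 0.04193 = 2.49 g/cm³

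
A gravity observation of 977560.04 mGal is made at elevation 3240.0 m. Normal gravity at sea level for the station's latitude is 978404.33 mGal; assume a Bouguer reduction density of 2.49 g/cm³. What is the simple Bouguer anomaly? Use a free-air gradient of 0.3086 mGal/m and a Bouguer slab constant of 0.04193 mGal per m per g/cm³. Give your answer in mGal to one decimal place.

Free-air correction = 0.3086 × 3240.0 = 999.86 mGal
Free-air anomaly = 977560.04 − 978404.33 + (999.86) = 155.57 mGal
Bouguer slab correction = 0.04193 × 2.49 × 3240.0 = 338.27 mGal
Simple Bouguer anomaly = 155.57 − (338.27) = -182.70 mGal

-182.7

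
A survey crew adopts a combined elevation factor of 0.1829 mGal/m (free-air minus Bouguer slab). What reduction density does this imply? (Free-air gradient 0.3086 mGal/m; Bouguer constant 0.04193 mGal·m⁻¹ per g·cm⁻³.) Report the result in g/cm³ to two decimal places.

3.00

0.1829 = 0.3086 − 0.04193 × ρ
ρ = (0.3086 − 0.1829) / 0.04193 = 3.00 g/cm³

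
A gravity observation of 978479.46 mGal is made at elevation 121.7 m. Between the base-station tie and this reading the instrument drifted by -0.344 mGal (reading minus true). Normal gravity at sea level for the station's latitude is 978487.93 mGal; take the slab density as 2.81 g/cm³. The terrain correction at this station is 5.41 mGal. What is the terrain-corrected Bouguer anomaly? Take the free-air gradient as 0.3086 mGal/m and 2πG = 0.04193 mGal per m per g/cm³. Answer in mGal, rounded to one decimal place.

Drift-corrected reading = 978479.46 − (-0.344) = 978479.804 mGal
Free-air correction = 0.3086 × 121.7 = 37.56 mGal
Free-air anomaly = 978479.804 − 978487.93 + (37.56) = 29.434 mGal
Bouguer slab correction = 0.04193 × 2.81 × 121.7 = 14.34 mGal
Simple Bouguer anomaly = 29.434 − (14.34) = 15.094 mGal
Complete Bouguer anomaly = 15.094 + 5.41 = 20.504 mGal

20.5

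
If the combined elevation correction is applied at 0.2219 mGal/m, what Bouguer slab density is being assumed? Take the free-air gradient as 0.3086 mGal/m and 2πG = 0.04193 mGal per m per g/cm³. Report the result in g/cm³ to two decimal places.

2.07

0.2219 = 0.3086 − 0.04193 × ρ
ρ = (0.3086 − 0.2219) / 0.04193 = 2.07 g/cm³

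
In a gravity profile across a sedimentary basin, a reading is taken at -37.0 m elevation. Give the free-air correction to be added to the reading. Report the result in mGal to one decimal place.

-11.4

Free-air correction = 0.3086 × -37.0 = -11.4 mGal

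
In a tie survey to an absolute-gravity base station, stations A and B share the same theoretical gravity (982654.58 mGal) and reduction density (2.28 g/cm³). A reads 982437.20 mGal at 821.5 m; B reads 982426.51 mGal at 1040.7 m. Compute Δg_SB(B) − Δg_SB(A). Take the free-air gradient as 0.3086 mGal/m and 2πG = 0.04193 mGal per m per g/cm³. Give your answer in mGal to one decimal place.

36.0

Δg_SB(A) = 982437.20 − 982654.58 + 0.3086×821.5 − 0.04193×2.28×821.5 = -42.40 mGal
Δg_SB(B) = 982426.51 − 982654.58 + 0.3086×1040.7 − 0.04193×2.28×1040.7 = -6.40 mGal
Difference = -6.40 − (-42.40) = 36.00 mGal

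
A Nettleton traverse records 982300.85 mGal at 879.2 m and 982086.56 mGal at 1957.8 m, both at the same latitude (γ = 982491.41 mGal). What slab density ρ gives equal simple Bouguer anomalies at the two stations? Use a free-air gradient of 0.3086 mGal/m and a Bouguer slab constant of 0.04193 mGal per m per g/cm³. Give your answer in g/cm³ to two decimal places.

Δg_obs = 982086.56 − 982300.85 = -214.29 mGal over Δh = 1957.8 − 879.2 = 1078.6 m
Equal Bouguer anomalies ⇒ Δg_obs + (0.3086 − 0.04193ρ)·Δh = 0
0.3086 − 0.04193ρ = −Δg_obs/Δh = 0.19867
ρ = (0.3086 − 0.19867) / 0.04193 = 2.62 g/cm³

2.62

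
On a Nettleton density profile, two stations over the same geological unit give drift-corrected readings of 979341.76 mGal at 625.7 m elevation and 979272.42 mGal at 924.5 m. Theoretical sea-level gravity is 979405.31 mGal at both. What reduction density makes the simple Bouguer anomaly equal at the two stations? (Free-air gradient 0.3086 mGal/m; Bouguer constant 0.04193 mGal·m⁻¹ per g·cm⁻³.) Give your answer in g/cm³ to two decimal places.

Δg_obs = 979272.42 − 979341.76 = -69.34 mGal over Δh = 924.5 − 625.7 = 298.8 m
Equal Bouguer anomalies ⇒ Δg_obs + (0.3086 − 0.04193ρ)·Δh = 0
0.3086 − 0.04193ρ = −Δg_obs/Δh = 0.23206
ρ = (0.3086 − 0.23206) / 0.04193 = 1.83 g/cm³

1.83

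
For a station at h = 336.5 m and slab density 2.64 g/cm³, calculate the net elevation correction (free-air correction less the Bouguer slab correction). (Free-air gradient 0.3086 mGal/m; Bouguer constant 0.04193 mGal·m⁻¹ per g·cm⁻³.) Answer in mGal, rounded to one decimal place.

66.6

Combined gradient = 0.3086 − 0.04193 × 2.64 = 0.1979048 mGal/m
Combined elevation correction = 0.1979048 × 336.5 = 66.6 mGal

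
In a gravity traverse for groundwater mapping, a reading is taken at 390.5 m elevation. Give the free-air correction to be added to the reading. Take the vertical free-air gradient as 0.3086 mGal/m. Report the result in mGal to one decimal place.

Free-air correction = 0.3086 × 390.5 = 120.5 mGal

120.5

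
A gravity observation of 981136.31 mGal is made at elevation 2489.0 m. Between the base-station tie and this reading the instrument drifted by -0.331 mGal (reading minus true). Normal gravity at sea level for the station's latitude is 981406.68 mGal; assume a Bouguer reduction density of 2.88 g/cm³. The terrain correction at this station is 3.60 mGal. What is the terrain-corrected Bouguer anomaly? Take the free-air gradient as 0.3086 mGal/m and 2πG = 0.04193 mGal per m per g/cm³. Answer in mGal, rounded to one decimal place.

201.1

Drift-corrected reading = 981136.31 − (-0.331) = 981136.641 mGal
Free-air correction = 0.3086 × 2489.0 = 768.11 mGal
Free-air anomaly = 981136.641 − 981406.68 + (768.11) = 498.071 mGal
Bouguer slab correction = 0.04193 × 2.88 × 2489.0 = 300.57 mGal
Simple Bouguer anomaly = 498.071 − (300.57) = 197.501 mGal
Complete Bouguer anomaly = 197.501 + 3.60 = 201.101 mGal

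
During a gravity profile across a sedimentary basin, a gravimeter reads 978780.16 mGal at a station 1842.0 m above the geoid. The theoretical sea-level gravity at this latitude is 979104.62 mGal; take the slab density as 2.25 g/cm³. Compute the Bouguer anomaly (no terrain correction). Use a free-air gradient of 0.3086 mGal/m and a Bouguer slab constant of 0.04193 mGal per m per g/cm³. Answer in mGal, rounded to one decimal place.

70.2

Free-air correction = 0.3086 × 1842.0 = 568.44 mGal
Free-air anomaly = 978780.16 − 979104.62 + (568.44) = 243.98 mGal
Bouguer slab correction = 0.04193 × 2.25 × 1842.0 = 173.78 mGal
Simple Bouguer anomaly = 243.98 − (173.78) = 70.20 mGal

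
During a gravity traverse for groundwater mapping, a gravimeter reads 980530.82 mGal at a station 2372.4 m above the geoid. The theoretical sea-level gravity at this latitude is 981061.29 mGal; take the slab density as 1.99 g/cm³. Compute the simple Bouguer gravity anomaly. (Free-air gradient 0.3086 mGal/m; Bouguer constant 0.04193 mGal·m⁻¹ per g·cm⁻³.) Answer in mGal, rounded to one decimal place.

3.7

Free-air correction = 0.3086 × 2372.4 = 732.12 mGal
Free-air anomaly = 980530.82 − 981061.29 + (732.12) = 201.65 mGal
Bouguer slab correction = 0.04193 × 1.99 × 2372.4 = 197.95 mGal
Simple Bouguer anomaly = 201.65 − (197.95) = 3.70 mGal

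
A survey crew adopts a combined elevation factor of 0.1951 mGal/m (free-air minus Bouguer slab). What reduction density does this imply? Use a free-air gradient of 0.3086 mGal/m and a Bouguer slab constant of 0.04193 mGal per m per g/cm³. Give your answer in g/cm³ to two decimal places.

0.1951 = 0.3086 − 0.04193 × ρ
ρ = (0.3086 − 0.1951) / 0.04193 = 2.71 g/cm³

2.71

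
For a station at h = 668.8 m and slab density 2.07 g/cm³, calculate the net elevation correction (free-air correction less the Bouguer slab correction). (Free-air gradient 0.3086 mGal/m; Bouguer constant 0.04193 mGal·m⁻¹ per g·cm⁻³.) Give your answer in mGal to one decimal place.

148.3

Combined gradient = 0.3086 − 0.04193 × 2.07 = 0.2218049 mGal/m
Combined elevation correction = 0.2218049 × 668.8 = 148.3 mGal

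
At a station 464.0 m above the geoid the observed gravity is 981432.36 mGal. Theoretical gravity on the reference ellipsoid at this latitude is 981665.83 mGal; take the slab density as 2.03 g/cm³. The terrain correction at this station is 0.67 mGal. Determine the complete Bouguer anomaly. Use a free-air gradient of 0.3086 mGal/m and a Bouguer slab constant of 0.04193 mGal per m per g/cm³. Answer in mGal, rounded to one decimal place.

Free-air correction = 0.3086 × 464.0 = 143.19 mGal
Free-air anomaly = 981432.36 − 981665.83 + (143.19) = -90.28 mGal
Bouguer slab correction = 0.04193 × 2.03 × 464.0 = 39.49 mGal
Simple Bouguer anomaly = -90.28 − (39.49) = -129.77 mGal
Complete Bouguer anomaly = -129.77 + 0.67 = -129.10 mGal

-129.1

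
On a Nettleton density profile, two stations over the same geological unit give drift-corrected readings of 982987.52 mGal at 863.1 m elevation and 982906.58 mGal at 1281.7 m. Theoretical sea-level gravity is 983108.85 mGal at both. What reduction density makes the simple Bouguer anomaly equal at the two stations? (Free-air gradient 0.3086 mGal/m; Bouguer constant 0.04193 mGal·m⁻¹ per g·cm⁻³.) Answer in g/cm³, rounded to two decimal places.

Δg_obs = 982906.58 − 982987.52 = -80.94 mGal over Δh = 1281.7 − 863.1 = 418.6 m
Equal Bouguer anomalies ⇒ Δg_obs + (0.3086 − 0.04193ρ)·Δh = 0
0.3086 − 0.04193ρ = −Δg_obs/Δh = 0.19336
ρ = (0.3086 − 0.19336) / 0.04193 = 2.75 g/cm³

2.75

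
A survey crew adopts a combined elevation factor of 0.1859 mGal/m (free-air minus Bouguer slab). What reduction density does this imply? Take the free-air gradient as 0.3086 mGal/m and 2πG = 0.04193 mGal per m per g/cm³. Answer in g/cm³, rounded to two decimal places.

0.1859 = 0.3086 − 0.04193 × ρ
ρ = (0.3086 − 0.1859) / 0.04193 = 2.93 g/cm³

2.93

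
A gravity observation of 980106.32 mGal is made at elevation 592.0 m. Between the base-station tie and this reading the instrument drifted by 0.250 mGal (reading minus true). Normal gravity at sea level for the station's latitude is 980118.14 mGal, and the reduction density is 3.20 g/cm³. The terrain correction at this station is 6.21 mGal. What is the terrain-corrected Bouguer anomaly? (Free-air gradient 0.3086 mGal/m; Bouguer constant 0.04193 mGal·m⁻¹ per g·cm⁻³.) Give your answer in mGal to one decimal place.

Drift-corrected reading = 980106.32 − (0.250) = 980106.070 mGal
Free-air correction = 0.3086 × 592.0 = 182.69 mGal
Free-air anomaly = 980106.070 − 980118.14 + (182.69) = 170.620 mGal
Bouguer slab correction = 0.04193 × 3.20 × 592.0 = 79.43 mGal
Simple Bouguer anomaly = 170.620 − (79.43) = 91.190 mGal
Complete Bouguer anomaly = 91.190 + 6.21 = 97.400 mGal

97.4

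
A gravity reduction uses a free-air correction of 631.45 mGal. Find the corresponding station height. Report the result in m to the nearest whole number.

h = 631.45 / 0.3086 = 2046.18 m

2046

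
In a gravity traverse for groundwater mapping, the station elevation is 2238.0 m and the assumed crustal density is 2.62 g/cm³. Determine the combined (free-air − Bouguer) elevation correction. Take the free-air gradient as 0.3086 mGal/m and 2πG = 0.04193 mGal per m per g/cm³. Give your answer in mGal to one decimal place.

444.8

Combined gradient = 0.3086 − 0.04193 × 2.62 = 0.1987434 mGal/m
Combined elevation correction = 0.1987434 × 2238.0 = 444.8 mGal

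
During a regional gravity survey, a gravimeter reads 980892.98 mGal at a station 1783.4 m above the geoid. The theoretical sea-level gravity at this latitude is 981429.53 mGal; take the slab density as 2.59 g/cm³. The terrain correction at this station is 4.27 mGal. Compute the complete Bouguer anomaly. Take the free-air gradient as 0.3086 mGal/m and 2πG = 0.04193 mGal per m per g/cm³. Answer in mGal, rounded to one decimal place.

Free-air correction = 0.3086 × 1783.4 = 550.36 mGal
Free-air anomaly = 980892.98 − 981429.53 + (550.36) = 13.81 mGal
Bouguer slab correction = 0.04193 × 2.59 × 1783.4 = 193.67 mGal
Simple Bouguer anomaly = 13.81 − (193.67) = -179.86 mGal
Complete Bouguer anomaly = -179.86 + 4.27 = -175.59 mGal

-175.6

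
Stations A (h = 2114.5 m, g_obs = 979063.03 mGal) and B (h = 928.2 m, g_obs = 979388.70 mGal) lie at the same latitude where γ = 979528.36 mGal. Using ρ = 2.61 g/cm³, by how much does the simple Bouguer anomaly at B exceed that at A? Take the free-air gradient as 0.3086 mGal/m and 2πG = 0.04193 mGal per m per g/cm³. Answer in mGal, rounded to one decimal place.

Δg_SB(A) = 979063.03 − 979528.36 + 0.3086×2114.5 − 0.04193×2.61×2114.5 = -44.20 mGal
Δg_SB(B) = 979388.70 − 979528.36 + 0.3086×928.2 − 0.04193×2.61×928.2 = 45.20 mGal
Difference = 45.20 − (-44.20) = 89.40 mGal

89.4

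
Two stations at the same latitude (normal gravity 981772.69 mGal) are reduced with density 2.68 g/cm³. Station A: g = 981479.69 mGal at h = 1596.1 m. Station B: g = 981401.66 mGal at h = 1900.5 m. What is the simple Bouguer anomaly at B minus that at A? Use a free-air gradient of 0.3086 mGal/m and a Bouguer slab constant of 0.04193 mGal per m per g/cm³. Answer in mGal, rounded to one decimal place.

Δg_SB(A) = 981479.69 − 981772.69 + 0.3086×1596.1 − 0.04193×2.68×1596.1 = 20.20 mGal
Δg_SB(B) = 981401.66 − 981772.69 + 0.3086×1900.5 − 0.04193×2.68×1900.5 = 1.90 mGal
Difference = 1.90 − (20.20) = -18.30 mGal

-18.3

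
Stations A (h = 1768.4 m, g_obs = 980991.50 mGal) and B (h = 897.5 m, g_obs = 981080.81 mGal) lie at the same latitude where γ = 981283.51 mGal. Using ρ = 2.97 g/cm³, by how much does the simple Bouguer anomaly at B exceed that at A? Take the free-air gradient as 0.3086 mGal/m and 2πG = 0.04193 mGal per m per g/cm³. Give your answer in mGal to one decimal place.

-71.0

Δg_SB(A) = 980991.50 − 981283.51 + 0.3086×1768.4 − 0.04193×2.97×1768.4 = 33.50 mGal
Δg_SB(B) = 981080.81 − 981283.51 + 0.3086×897.5 − 0.04193×2.97×897.5 = -37.50 mGal
Difference = -37.50 − (33.50) = -71.00 mGal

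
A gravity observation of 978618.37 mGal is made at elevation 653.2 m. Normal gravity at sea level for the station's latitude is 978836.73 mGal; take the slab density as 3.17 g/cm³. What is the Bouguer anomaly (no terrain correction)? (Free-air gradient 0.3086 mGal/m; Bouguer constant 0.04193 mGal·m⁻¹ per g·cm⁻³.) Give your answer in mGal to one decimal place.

-103.6

Free-air correction = 0.3086 × 653.2 = 201.58 mGal
Free-air anomaly = 978618.37 − 978836.73 + (201.58) = -16.78 mGal
Bouguer slab correction = 0.04193 × 3.17 × 653.2 = 86.82 mGal
Simple Bouguer anomaly = -16.78 − (86.82) = -103.60 mGal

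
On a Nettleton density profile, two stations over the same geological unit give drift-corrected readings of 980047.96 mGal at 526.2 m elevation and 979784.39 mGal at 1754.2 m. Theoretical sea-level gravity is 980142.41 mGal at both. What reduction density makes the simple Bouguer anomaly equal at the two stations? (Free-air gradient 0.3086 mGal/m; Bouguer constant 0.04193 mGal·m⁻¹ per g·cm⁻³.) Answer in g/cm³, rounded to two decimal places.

Δg_obs = 979784.39 − 980047.96 = -263.57 mGal over Δh = 1754.2 − 526.2 = 1228.0 m
Equal Bouguer anomalies ⇒ Δg_obs + (0.3086 − 0.04193ρ)·Δh = 0
0.3086 − 0.04193ρ = −Δg_obs/Δh = 0.21463
ρ = (0.3086 − 0.21463) / 0.04193 = 2.24 g/cm³

2.24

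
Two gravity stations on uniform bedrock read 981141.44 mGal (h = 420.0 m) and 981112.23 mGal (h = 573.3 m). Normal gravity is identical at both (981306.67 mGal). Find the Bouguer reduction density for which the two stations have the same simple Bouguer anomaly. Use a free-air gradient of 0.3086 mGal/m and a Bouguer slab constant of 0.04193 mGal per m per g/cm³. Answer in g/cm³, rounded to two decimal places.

Δg_obs = 981112.23 − 981141.44 = -29.21 mGal over Δh = 573.3 − 420.0 = 153.3 m
Equal Bouguer anomalies ⇒ Δg_obs + (0.3086 − 0.04193ρ)·Δh = 0
0.3086 − 0.04193ρ = −Δg_obs/Δh = 0.19054
ρ = (0.3086 − 0.19054) / 0.04193 = 2.82 g/cm³

2.82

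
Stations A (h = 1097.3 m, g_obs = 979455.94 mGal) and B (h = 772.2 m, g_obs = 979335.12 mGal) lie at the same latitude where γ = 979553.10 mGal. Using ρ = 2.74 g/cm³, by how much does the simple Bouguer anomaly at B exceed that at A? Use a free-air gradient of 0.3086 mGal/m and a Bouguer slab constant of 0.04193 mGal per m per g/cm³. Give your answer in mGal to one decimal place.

-183.8

Δg_SB(A) = 979455.94 − 979553.10 + 0.3086×1097.3 − 0.04193×2.74×1097.3 = 115.40 mGal
Δg_SB(B) = 979335.12 − 979553.10 + 0.3086×772.2 − 0.04193×2.74×772.2 = -68.40 mGal
Difference = -68.40 − (115.40) = -183.80 mGal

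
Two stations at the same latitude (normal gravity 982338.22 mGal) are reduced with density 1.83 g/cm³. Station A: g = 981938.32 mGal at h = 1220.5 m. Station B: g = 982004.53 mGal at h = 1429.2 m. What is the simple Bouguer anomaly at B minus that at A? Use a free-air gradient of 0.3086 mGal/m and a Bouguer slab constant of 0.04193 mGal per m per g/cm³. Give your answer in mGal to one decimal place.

114.6

Δg_SB(A) = 981938.32 − 982338.22 + 0.3086×1220.5 − 0.04193×1.83×1220.5 = -116.90 mGal
Δg_SB(B) = 982004.53 − 982338.22 + 0.3086×1429.2 − 0.04193×1.83×1429.2 = -2.30 mGal
Difference = -2.30 − (-116.90) = 114.60 mGal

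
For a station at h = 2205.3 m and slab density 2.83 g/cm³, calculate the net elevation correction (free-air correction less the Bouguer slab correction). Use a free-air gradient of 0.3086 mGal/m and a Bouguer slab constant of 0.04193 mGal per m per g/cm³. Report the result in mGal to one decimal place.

418.9

Combined gradient = 0.3086 − 0.04193 × 2.83 = 0.1899381 mGal/m
Combined elevation correction = 0.1899381 × 2205.3 = 418.9 mGal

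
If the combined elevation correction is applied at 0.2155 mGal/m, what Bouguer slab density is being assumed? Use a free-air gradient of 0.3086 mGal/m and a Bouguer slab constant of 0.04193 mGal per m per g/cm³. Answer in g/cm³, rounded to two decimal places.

0.2155 = 0.3086 − 0.04193 × ρ
ρ = (0.3086 − 0.2155) / 0.04193 = 2.22 g/cm³

2.22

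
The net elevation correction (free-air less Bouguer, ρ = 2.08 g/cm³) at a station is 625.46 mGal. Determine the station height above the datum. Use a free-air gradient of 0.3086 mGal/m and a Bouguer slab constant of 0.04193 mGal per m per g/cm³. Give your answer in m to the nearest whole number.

2825

Combined gradient = 0.3086 − 0.04193 × 2.08 = 0.2213856 mGal/m
h = 625.46 / 0.2213856 = 2825.21 m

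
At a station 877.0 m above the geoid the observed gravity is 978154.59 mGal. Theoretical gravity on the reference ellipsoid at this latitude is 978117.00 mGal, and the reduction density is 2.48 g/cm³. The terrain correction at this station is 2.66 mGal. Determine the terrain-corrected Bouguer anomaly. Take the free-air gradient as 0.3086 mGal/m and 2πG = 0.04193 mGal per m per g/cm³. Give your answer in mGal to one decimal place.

219.7

Free-air correction = 0.3086 × 877.0 = 270.64 mGal
Free-air anomaly = 978154.59 − 978117.00 + (270.64) = 308.23 mGal
Bouguer slab correction = 0.04193 × 2.48 × 877.0 = 91.20 mGal
Simple Bouguer anomaly = 308.23 − (91.20) = 217.03 mGal
Complete Bouguer anomaly = 217.03 + 2.66 = 219.69 mGal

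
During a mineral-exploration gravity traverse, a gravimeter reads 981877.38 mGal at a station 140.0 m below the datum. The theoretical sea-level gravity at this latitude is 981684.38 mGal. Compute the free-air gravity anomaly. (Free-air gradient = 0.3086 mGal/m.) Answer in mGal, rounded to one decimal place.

Free-air correction = 0.3086 × -140.0 = -43.20 mGal
Free-air anomaly = 981877.38 − 981684.38 + (-43.20) = 149.80 mGal

149.8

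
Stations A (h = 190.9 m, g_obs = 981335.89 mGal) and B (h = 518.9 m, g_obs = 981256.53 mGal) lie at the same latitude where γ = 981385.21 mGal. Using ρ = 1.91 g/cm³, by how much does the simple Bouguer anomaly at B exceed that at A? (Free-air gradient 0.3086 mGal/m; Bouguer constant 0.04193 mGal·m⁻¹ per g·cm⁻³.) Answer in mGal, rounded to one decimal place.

Δg_SB(A) = 981335.89 − 981385.21 + 0.3086×190.9 − 0.04193×1.91×190.9 = -5.70 mGal
Δg_SB(B) = 981256.53 − 981385.21 + 0.3086×518.9 − 0.04193×1.91×518.9 = -10.10 mGal
Difference = -10.10 − (-5.70) = -4.40 mGal

-4.4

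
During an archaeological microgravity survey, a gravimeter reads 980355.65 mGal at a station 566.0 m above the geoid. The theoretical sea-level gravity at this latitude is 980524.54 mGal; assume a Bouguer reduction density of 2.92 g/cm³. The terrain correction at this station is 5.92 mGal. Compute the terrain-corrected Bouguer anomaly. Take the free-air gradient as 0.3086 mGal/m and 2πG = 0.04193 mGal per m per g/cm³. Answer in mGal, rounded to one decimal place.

Free-air correction = 0.3086 × 566.0 = 174.67 mGal
Free-air anomaly = 980355.65 − 980524.54 + (174.67) = 5.78 mGal
Bouguer slab correction = 0.04193 × 2.92 × 566.0 = 69.30 mGal
Simple Bouguer anomaly = 5.78 − (69.30) = -63.52 mGal
Complete Bouguer anomaly = -63.52 + 5.92 = -57.60 mGal

-57.6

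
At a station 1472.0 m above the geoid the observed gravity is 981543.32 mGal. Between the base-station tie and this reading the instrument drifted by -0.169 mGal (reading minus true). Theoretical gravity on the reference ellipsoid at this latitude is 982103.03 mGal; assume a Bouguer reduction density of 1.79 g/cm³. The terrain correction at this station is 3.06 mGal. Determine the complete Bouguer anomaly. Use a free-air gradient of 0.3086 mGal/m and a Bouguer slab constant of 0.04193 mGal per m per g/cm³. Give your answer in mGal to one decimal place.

-212.7

Drift-corrected reading = 981543.32 − (-0.169) = 981543.489 mGal
Free-air correction = 0.3086 × 1472.0 = 454.26 mGal
Free-air anomaly = 981543.489 − 982103.03 + (454.26) = -105.281 mGal
Bouguer slab correction = 0.04193 × 1.79 × 1472.0 = 110.48 mGal
Simple Bouguer anomaly = -105.281 − (110.48) = -215.761 mGal
Complete Bouguer anomaly = -215.761 + 3.06 = -212.701 mGal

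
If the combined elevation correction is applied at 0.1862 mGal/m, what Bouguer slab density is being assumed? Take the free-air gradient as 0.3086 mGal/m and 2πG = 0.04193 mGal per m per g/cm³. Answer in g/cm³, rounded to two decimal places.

0.1862 = 0.3086 − 0.04193 × ρ
ρ = (0.3086 − 0.1862) / 0.04193 = 2.92 g/cm³

2.92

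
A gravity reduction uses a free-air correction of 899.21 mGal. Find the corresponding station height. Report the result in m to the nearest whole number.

2914

h = 899.21 / 0.3086 = 2913.84 m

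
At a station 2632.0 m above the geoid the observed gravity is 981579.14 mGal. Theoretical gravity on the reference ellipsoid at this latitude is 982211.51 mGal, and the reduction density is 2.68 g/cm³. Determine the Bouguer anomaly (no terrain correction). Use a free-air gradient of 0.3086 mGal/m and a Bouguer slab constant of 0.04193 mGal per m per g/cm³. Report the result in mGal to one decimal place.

-115.9

Free-air correction = 0.3086 × 2632.0 = 812.24 mGal
Free-air anomaly = 981579.14 − 982211.51 + (812.24) = 179.87 mGal
Bouguer slab correction = 0.04193 × 2.68 × 2632.0 = 295.76 mGal
Simple Bouguer anomaly = 179.87 − (295.76) = -115.89 mGal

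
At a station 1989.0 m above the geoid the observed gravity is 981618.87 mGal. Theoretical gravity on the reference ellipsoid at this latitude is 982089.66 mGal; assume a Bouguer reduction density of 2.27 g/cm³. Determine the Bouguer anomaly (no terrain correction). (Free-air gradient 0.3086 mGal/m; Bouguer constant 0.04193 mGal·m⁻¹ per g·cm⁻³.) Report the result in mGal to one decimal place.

-46.3

Free-air correction = 0.3086 × 1989.0 = 613.81 mGal
Free-air anomaly = 981618.87 − 982089.66 + (613.81) = 143.02 mGal
Bouguer slab correction = 0.04193 × 2.27 × 1989.0 = 189.32 mGal
Simple Bouguer anomaly = 143.02 − (189.32) = -46.30 mGal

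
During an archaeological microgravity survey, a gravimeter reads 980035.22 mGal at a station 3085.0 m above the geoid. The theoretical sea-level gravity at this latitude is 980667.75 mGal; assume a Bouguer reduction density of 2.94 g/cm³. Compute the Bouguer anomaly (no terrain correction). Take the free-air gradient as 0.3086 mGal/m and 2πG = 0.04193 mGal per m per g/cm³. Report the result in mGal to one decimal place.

Free-air correction = 0.3086 × 3085.0 = 952.03 mGal
Free-air anomaly = 980035.22 − 980667.75 + (952.03) = 319.50 mGal
Bouguer slab correction = 0.04193 × 2.94 × 3085.0 = 380.30 mGal
Simple Bouguer anomaly = 319.50 − (380.30) = -60.80 mGal

-60.8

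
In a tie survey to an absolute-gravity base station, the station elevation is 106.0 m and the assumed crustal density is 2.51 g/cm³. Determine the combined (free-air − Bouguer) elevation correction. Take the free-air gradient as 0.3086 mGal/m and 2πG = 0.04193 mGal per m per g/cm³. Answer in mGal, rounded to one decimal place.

21.6

Combined gradient = 0.3086 − 0.04193 × 2.51 = 0.2033557 mGal/m
Combined elevation correction = 0.2033557 × 106.0 = 21.6 mGal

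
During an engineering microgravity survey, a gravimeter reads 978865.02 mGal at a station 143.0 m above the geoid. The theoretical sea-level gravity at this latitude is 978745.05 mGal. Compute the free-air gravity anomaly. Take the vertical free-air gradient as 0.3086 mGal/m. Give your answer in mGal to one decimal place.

164.1

Free-air correction = 0.3086 × 143.0 = 44.13 mGal
Free-air anomaly = 978865.02 − 978745.05 + (44.13) = 164.10 mGal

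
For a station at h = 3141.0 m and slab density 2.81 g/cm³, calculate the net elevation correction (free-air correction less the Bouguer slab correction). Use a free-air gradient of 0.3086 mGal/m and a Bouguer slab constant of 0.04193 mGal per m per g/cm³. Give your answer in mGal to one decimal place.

599.2

Combined gradient = 0.3086 − 0.04193 × 2.81 = 0.1907767 mGal/m
Combined elevation correction = 0.1907767 × 3141.0 = 599.2 mGal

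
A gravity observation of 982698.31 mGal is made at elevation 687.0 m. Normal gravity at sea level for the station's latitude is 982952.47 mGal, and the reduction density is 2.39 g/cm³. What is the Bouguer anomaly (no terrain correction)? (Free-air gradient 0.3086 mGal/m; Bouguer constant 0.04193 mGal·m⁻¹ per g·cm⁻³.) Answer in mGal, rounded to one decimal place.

Free-air correction = 0.3086 × 687.0 = 212.01 mGal
Free-air anomaly = 982698.31 − 982952.47 + (212.01) = -42.15 mGal
Bouguer slab correction = 0.04193 × 2.39 × 687.0 = 68.85 mGal
Simple Bouguer anomaly = -42.15 − (68.85) = -111.00 mGal

-111.0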